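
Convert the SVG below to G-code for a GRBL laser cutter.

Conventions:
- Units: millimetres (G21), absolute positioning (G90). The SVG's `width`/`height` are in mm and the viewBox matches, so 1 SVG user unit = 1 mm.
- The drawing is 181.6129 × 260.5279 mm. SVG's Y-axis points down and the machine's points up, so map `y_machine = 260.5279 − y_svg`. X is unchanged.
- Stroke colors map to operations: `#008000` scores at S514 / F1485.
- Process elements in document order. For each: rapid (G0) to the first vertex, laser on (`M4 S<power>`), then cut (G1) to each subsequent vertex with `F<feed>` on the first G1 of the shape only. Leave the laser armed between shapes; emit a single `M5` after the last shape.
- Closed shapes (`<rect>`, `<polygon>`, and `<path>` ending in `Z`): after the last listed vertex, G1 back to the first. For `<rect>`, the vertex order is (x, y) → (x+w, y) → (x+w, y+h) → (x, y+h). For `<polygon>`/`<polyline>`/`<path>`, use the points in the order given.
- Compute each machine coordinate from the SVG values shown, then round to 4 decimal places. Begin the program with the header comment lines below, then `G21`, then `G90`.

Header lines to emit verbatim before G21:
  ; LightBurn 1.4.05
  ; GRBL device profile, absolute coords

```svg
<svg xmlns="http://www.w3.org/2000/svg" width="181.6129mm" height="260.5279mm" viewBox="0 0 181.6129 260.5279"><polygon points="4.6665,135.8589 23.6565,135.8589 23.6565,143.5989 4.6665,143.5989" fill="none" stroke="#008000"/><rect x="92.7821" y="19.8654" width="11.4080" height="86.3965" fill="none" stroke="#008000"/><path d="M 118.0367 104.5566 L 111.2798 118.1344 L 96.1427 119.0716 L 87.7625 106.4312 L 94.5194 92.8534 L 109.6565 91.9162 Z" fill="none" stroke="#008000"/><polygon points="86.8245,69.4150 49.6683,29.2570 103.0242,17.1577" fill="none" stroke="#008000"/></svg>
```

; LightBurn 1.4.05
; GRBL device profile, absolute coords
G21
G90
G0 X4.6665 Y124.6690
M4 S514
G1 X23.6565 Y124.6690 F1485
G1 X23.6565 Y116.9290
G1 X4.6665 Y116.9290
G1 X4.6665 Y124.6690
G0 X92.7821 Y240.6625
M4 S514
G1 X104.1901 Y240.6625 F1485
G1 X104.1901 Y154.2660
G1 X92.7821 Y154.2660
G1 X92.7821 Y240.6625
G0 X118.0367 Y155.9713
M4 S514
G1 X111.2798 Y142.3935 F1485
G1 X96.1427 Y141.4563
G1 X87.7625 Y154.0967
G1 X94.5194 Y167.6745
G1 X109.6565 Y168.6117
G1 X118.0367 Y155.9713
G0 X86.8245 Y191.1129
M4 S514
G1 X49.6683 Y231.2709 F1485
G1 X103.0242 Y243.3702
G1 X86.8245 Y191.1129
M5

Since the viewBox matches the mm dimensions, user units are millimetres directly. The only transform is the Y-flip y_m = 260.5279 − y_svg.

Shape 1 is a rectangle drawn with `<polygon>`. Its stroke #008000 means score at S514, F1485. After flipping Y the toolpath is (4.6665,124.6690) → (23.6565,124.6690) → (23.6565,116.9290) → (4.6665,116.9290) → (4.6665,124.6690), returning to the start.

Shape 2 is a rectangle drawn with `<rect>`. Its stroke #008000 means score at S514, F1485. After flipping Y the toolpath is (92.7821,240.6625) → (104.1901,240.6625) → (104.1901,154.2660) → (92.7821,154.2660) → (92.7821,240.6625), returning to the start.

Shape 3 is a regular polygon drawn with `<path>`. Its stroke #008000 means score at S514, F1485. After flipping Y the toolpath is (118.0367,155.9713) → (111.2798,142.3935) → (96.1427,141.4563) → (87.7625,154.0967) → (94.5194,167.6745) → (109.6565,168.6117) → (118.0367,155.9713), returning to the start.

Shape 4 is a regular polygon drawn with `<polygon>`. Its stroke #008000 means score at S514, F1485. After flipping Y the toolpath is (86.8245,191.1129) → (49.6683,231.2709) → (103.0242,243.3702) → (86.8245,191.1129), returning to the start.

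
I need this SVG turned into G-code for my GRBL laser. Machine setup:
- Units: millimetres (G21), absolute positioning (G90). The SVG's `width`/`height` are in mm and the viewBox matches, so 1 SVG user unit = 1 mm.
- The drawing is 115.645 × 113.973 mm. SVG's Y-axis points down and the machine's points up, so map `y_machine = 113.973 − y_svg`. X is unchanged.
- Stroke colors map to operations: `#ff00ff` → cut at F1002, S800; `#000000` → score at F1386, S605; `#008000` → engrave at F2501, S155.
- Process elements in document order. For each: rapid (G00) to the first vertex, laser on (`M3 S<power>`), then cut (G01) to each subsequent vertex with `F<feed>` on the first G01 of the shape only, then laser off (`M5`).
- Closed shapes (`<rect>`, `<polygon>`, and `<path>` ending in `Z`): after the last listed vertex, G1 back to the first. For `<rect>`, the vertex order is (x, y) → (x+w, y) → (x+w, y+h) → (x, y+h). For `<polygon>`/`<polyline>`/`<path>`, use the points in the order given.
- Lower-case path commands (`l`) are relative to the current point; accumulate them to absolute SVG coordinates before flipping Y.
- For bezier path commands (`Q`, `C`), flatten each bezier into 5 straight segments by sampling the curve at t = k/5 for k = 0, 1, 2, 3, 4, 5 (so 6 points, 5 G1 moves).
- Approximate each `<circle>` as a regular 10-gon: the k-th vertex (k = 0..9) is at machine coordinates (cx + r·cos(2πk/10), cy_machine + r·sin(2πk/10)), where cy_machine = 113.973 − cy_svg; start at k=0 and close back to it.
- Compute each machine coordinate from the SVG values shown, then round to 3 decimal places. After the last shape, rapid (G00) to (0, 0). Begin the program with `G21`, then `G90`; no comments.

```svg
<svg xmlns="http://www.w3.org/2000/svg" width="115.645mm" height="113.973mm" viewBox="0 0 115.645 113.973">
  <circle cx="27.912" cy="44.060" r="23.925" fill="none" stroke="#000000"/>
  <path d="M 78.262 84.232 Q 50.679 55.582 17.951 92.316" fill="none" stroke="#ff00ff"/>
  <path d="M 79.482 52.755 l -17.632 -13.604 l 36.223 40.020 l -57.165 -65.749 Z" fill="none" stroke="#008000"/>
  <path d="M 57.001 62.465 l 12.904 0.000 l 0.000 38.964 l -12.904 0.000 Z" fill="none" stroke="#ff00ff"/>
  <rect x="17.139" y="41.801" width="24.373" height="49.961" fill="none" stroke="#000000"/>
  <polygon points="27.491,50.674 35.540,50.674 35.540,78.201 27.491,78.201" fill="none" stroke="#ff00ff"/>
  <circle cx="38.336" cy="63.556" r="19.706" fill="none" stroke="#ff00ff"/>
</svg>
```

Since the viewBox matches the mm dimensions, user units are millimetres directly. The only transform is the Y-flip y_m = 113.973 − y_svg.

Shape 1 is a circle drawn with `<circle>`. Its stroke #000000 means score at S605, F1386. After flipping Y the toolpath is (51.837,69.913) → (47.268,83.976) → (35.305,92.667) → (20.519,92.667) → (8.556,83.976) → (3.987,69.913) → (8.556,55.850) → (20.519,47.159) → (35.305,47.159) → (47.268,55.850) → (51.837,69.913), returning to the start.

Shape 2 is a quadratic bezier drawn with `<path>`. Its stroke #ff00ff means cut at S800, F1002. After flipping Y the toolpath is (78.262,29.741) → (67.023,38.586) → (55.372,42.200) → (43.310,40.583) → (30.836,33.735) → (17.951,21.657).

Shape 3 is a closed polygon drawn with `<path>`. Its stroke #008000 means engrave at S155, F2501. After flipping Y the toolpath is (79.482,61.218) → (61.850,74.822) → (98.073,34.802) → (40.908,100.551) → (79.482,61.218), returning to the start.

Shape 4 is a rectangle drawn with `<path>`. Its stroke #ff00ff means cut at S800, F1002. After flipping Y the toolpath is (57.001,51.508) → (69.905,51.508) → (69.905,12.544) → (57.001,12.544) → (57.001,51.508), returning to the start.

Shape 5 is a rectangle drawn with `<rect>`. Its stroke #000000 means score at S605, F1386. After flipping Y the toolpath is (17.139,72.172) → (41.512,72.172) → (41.512,22.211) → (17.139,22.211) → (17.139,72.172), returning to the start.

Shape 6 is a rectangle drawn with `<polygon>`. Its stroke #ff00ff means cut at S800, F1002. After flipping Y the toolpath is (27.491,63.299) → (35.540,63.299) → (35.540,35.772) → (27.491,35.772) → (27.491,63.299), returning to the start.

Shape 7 is a circle drawn with `<circle>`. Its stroke #ff00ff means cut at S800, F1002. After flipping Y the toolpath is (58.042,50.417) → (54.278,62.000) → (44.425,69.159) → (32.247,69.159) → (22.394,62.000) → (18.630,50.417) → (22.394,38.834) → (32.247,31.675) → (44.425,31.675) → (54.278,38.834) → (58.042,50.417), returning to the start.

G21
G90
G00 X51.837 Y69.913
M3 S605
G01 X47.268 Y83.976 F1386
G01 X35.305 Y92.667
G01 X20.519 Y92.667
G01 X8.556 Y83.976
G01 X3.987 Y69.913
G01 X8.556 Y55.850
G01 X20.519 Y47.159
G01 X35.305 Y47.159
G01 X47.268 Y55.850
G01 X51.837 Y69.913
M5
G00 X78.262 Y29.741
M3 S800
G01 X67.023 Y38.586 F1002
G01 X55.372 Y42.200
G01 X43.310 Y40.583
G01 X30.836 Y33.735
G01 X17.951 Y21.657
M5
G00 X79.482 Y61.218
M3 S155
G01 X61.850 Y74.822 F2501
G01 X98.073 Y34.802
G01 X40.908 Y100.551
G01 X79.482 Y61.218
M5
G00 X57.001 Y51.508
M3 S800
G01 X69.905 Y51.508 F1002
G01 X69.905 Y12.544
G01 X57.001 Y12.544
G01 X57.001 Y51.508
M5
G00 X17.139 Y72.172
M3 S605
G01 X41.512 Y72.172 F1386
G01 X41.512 Y22.211
G01 X17.139 Y22.211
G01 X17.139 Y72.172
M5
G00 X27.491 Y63.299
M3 S800
G01 X35.540 Y63.299 F1002
G01 X35.540 Y35.772
G01 X27.491 Y35.772
G01 X27.491 Y63.299
M5
G00 X58.042 Y50.417
M3 S800
G01 X54.278 Y62.000 F1002
G01 X44.425 Y69.159
G01 X32.247 Y69.159
G01 X22.394 Y62.000
G01 X18.630 Y50.417
G01 X22.394 Y38.834
G01 X32.247 Y31.675
G01 X44.425 Y31.675
G01 X54.278 Y38.834
G01 X58.042 Y50.417
M5
G00 X0.000 Y0.000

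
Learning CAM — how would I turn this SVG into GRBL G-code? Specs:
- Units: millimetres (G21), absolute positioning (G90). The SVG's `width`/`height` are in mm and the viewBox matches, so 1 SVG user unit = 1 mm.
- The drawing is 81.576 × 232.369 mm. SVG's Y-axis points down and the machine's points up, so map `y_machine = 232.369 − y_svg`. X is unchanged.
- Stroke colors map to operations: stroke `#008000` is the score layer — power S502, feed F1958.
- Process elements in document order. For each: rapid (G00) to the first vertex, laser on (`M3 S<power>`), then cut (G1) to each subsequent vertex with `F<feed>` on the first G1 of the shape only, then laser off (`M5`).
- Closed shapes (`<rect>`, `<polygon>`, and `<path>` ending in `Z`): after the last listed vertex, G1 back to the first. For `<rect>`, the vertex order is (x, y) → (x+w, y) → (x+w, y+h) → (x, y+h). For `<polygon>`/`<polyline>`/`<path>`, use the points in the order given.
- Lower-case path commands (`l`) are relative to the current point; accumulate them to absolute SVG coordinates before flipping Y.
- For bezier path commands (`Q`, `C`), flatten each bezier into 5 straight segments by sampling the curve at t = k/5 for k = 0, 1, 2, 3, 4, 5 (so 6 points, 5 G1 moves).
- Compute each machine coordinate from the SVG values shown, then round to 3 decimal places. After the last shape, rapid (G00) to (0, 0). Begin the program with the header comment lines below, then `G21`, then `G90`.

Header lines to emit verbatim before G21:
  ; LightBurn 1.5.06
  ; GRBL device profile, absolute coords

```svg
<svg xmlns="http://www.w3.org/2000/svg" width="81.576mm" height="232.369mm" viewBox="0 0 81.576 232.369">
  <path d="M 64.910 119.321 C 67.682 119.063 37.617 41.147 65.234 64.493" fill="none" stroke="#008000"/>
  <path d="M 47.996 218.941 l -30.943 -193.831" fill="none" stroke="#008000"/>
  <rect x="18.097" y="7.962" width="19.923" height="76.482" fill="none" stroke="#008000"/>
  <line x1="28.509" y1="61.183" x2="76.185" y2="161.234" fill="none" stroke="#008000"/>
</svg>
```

Since the viewBox matches the mm dimensions, user units are millimetres directly. The only transform is the Y-flip y_m = 232.369 − y_svg.

Shape 1 is a cubic bezier drawn with `<path>`. Its stroke #008000 means score at S502, F1958. After flipping Y the toolpath is (64.910,113.048) → (63.357,121.090) → (58.268,139.183) → (53.988,158.736) → (54.861,171.164) → (65.234,167.876).

Shape 2 is a line segment drawn with `<path>`. Its stroke #008000 means score at S502, F1958. After flipping Y the toolpath is (47.996,13.428) → (17.053,207.259).

Shape 3 is a rectangle drawn with `<rect>`. Its stroke #008000 means score at S502, F1958. After flipping Y the toolpath is (18.097,224.407) → (38.020,224.407) → (38.020,147.925) → (18.097,147.925) → (18.097,224.407), returning to the start.

Shape 4 is a line segment drawn with `<line>`. Its stroke #008000 means score at S502, F1958. After flipping Y the toolpath is (28.509,171.186) → (76.185,71.135).

; LightBurn 1.5.06
; GRBL device profile, absolute coords
G21
G90
G00 X64.910 Y113.048
M3 S502
G1 X63.357 Y121.090 F1958
G1 X58.268 Y139.183
G1 X53.988 Y158.736
G1 X54.861 Y171.164
G1 X65.234 Y167.876
M5
G00 X47.996 Y13.428
M3 S502
G1 X17.053 Y207.259 F1958
M5
G00 X18.097 Y224.407
M3 S502
G1 X38.020 Y224.407 F1958
G1 X38.020 Y147.925
G1 X18.097 Y147.925
G1 X18.097 Y224.407
M5
G00 X28.509 Y171.186
M3 S502
G1 X76.185 Y71.135 F1958
M5
G00 X0.000 Y0.000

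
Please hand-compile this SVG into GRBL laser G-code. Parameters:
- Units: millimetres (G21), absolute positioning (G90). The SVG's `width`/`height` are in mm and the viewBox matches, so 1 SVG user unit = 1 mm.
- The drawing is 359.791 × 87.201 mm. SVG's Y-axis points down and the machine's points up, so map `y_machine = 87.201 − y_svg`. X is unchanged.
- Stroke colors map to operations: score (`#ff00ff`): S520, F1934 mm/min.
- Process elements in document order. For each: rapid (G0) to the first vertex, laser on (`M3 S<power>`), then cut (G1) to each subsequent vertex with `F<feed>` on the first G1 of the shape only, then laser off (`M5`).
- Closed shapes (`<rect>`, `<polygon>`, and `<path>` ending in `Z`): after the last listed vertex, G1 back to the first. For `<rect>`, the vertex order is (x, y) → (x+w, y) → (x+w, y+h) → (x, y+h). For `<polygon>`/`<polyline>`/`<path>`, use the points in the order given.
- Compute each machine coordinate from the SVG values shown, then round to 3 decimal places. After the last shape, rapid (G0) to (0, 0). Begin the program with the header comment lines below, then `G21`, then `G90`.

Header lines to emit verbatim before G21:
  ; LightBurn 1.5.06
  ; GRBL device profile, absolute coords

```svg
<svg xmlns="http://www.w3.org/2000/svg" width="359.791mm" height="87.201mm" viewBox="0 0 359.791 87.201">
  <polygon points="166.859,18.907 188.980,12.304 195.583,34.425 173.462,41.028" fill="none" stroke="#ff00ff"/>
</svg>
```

; LightBurn 1.5.06
; GRBL device profile, absolute coords
G21
G90
G0 X166.859 Y68.294
M3 S520
G1 X188.980 Y74.897 F1934
G1 X195.583 Y52.776
G1 X173.462 Y46.173
G1 X166.859 Y68.294
M5
G0 X0.000 Y0.000

viewBox `0 0 359.791 87.201` with mm width/height → 1 unit = 1 mm. Flip: y_m = 87.201 − y_svg.

**Shape 1** — `<polygon>` regular polygon, stroke `#ff00ff` → score (S520, F1934). Machine vertices: (166.859,68.294) → (188.980,74.897) → (195.583,52.776) → (173.462,46.173) → (166.859,68.294). Closed: final G1 returns to the first vertex.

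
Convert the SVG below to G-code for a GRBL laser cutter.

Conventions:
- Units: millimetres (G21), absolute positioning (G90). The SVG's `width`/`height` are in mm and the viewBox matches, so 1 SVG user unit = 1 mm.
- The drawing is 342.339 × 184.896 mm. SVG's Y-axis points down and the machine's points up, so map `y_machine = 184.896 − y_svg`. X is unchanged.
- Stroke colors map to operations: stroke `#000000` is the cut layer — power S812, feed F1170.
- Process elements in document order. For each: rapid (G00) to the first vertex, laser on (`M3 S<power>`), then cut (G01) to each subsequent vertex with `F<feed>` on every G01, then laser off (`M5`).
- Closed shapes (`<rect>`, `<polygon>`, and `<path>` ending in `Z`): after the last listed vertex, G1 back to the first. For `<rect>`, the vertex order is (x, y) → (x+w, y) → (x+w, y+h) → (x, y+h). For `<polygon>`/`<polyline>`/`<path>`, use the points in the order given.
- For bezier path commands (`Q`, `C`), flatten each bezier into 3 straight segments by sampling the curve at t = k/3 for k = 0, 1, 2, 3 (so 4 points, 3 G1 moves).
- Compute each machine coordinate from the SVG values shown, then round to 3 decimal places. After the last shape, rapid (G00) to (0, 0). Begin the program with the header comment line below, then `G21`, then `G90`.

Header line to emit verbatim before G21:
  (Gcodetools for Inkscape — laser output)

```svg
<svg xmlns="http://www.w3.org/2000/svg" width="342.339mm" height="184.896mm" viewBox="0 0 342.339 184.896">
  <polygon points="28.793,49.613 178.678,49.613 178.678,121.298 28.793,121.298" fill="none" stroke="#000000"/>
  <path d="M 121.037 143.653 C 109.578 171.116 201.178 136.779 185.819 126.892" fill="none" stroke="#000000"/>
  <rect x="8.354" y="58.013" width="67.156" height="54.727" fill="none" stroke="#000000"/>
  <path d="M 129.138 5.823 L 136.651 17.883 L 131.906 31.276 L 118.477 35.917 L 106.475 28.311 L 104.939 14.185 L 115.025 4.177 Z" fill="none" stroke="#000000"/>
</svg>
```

(Gcodetools for Inkscape — laser output)
G21
G90
G00 X28.793 Y135.283
M3 S812
G01 X178.678 Y135.283 F1170
G01 X178.678 Y63.598 F1170
G01 X28.793 Y63.598 F1170
G01 X28.793 Y135.283 F1170
M5
G00 X121.037 Y41.243
M3 S812
G01 X136.153 Y31.186 F1170
G01 X173.303 Y43.161 F1170
G01 X185.819 Y58.004 F1170
M5
G00 X8.354 Y126.883
M3 S812
G01 X75.510 Y126.883 F1170
G01 X75.510 Y72.156 F1170
G01 X8.354 Y72.156 F1170
G01 X8.354 Y126.883 F1170
M5
G00 X129.138 Y179.073
M3 S812
G01 X136.651 Y167.013 F1170
G01 X131.906 Y153.620 F1170
G01 X118.477 Y148.979 F1170
G01 X106.475 Y156.585 F1170
G01 X104.939 Y170.711 F1170
G01 X115.025 Y180.719 F1170
G01 X129.138 Y179.073 F1170
M5
G00 X0.000 Y0.000

1 u = 1 mm; y_m = 184.896 − y.

[1] `<polygon>` rectangle, #000000→cut S812 F1170: (28.793,135.283) → (178.678,135.283) → (178.678,63.598) → (28.793,63.598) → (28.793,135.283) (closed)

[2] `<path>` cubic bezier, #000000→cut S812 F1170: (121.037,41.243) → (136.153,31.186) → (173.303,43.161) → (185.819,58.004)

[3] `<rect>` rectangle, #000000→cut S812 F1170: (8.354,126.883) → (75.510,126.883) → (75.510,72.156) → (8.354,72.156) → (8.354,126.883) (closed)

[4] `<path>` regular polygon, #000000→cut S812 F1170: (129.138,179.073) → (136.651,167.013) → (131.906,153.620) → (118.477,148.979) → (106.475,156.585) → (104.939,170.711) → (115.025,180.719) → (129.138,179.073) (closed)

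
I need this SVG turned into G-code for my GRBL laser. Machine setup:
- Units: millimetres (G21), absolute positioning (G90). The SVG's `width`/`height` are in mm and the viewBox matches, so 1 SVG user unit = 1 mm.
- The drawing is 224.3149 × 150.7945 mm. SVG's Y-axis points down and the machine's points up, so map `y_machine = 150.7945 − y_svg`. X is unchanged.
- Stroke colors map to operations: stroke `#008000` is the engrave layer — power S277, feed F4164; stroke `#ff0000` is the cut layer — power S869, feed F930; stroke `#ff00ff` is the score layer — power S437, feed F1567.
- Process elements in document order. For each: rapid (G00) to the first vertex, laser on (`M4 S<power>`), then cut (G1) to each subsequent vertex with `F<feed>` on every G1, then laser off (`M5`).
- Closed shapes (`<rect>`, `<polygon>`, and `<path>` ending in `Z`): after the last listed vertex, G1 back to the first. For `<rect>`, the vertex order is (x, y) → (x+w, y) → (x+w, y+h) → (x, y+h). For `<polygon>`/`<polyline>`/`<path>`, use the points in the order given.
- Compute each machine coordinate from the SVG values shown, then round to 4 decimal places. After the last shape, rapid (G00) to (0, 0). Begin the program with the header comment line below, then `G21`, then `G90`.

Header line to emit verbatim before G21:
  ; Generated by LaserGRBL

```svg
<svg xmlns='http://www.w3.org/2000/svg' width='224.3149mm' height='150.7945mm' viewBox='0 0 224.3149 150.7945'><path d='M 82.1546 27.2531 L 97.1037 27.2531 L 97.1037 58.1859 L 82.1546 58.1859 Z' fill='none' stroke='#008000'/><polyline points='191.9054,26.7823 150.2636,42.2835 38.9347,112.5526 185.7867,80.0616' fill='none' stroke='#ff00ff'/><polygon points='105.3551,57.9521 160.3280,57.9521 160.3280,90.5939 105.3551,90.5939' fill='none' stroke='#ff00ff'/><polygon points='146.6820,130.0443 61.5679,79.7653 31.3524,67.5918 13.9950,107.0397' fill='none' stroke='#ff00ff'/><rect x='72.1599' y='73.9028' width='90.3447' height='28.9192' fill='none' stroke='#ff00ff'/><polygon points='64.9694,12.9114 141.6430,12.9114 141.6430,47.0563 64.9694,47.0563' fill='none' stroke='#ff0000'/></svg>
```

Since the viewBox matches the mm dimensions, user units are millimetres directly. The only transform is the Y-flip y_m = 150.7945 − y_svg.

Shape 1 is a rectangle drawn with `<path>`. Its stroke #008000 means engrave at S277, F4164. After flipping Y the toolpath is (82.1546,123.5414) → (97.1037,123.5414) → (97.1037,92.6086) → (82.1546,92.6086) → (82.1546,123.5414), returning to the start.

Shape 2 is a open polyline drawn with `<polyline>`. Its stroke #ff00ff means score at S437, F1567. After flipping Y the toolpath is (191.9054,124.0122) → (150.2636,108.5110) → (38.9347,38.2419) → (185.7867,70.7329).

Shape 3 is a rectangle drawn with `<polygon>`. Its stroke #ff00ff means score at S437, F1567. After flipping Y the toolpath is (105.3551,92.8424) → (160.3280,92.8424) → (160.3280,60.2006) → (105.3551,60.2006) → (105.3551,92.8424), returning to the start.

Shape 4 is a closed polygon drawn with `<polygon>`. Its stroke #ff00ff means score at S437, F1567. After flipping Y the toolpath is (146.6820,20.7502) → (61.5679,71.0292) → (31.3524,83.2027) → (13.9950,43.7548) → (146.6820,20.7502), returning to the start.

Shape 5 is a rectangle drawn with `<rect>`. Its stroke #ff00ff means score at S437, F1567. After flipping Y the toolpath is (72.1599,76.8917) → (162.5046,76.8917) → (162.5046,47.9725) → (72.1599,47.9725) → (72.1599,76.8917), returning to the start.

Shape 6 is a rectangle drawn with `<polygon>`. Its stroke #ff0000 means cut at S869, F930. After flipping Y the toolpath is (64.9694,137.8831) → (141.6430,137.8831) → (141.6430,103.7382) → (64.9694,103.7382) → (64.9694,137.8831), returning to the start.

; Generated by LaserGRBL
G21
G90
G00 X82.1546 Y123.5414
M4 S277
G1 X97.1037 Y123.5414 F4164
G1 X97.1037 Y92.6086 F4164
G1 X82.1546 Y92.6086 F4164
G1 X82.1546 Y123.5414 F4164
M5
G00 X191.9054 Y124.0122
M4 S437
G1 X150.2636 Y108.5110 F1567
G1 X38.9347 Y38.2419 F1567
G1 X185.7867 Y70.7329 F1567
M5
G00 X105.3551 Y92.8424
M4 S437
G1 X160.3280 Y92.8424 F1567
G1 X160.3280 Y60.2006 F1567
G1 X105.3551 Y60.2006 F1567
G1 X105.3551 Y92.8424 F1567
M5
G00 X146.6820 Y20.7502
M4 S437
G1 X61.5679 Y71.0292 F1567
G1 X31.3524 Y83.2027 F1567
G1 X13.9950 Y43.7548 F1567
G1 X146.6820 Y20.7502 F1567
M5
G00 X72.1599 Y76.8917
M4 S437
G1 X162.5046 Y76.8917 F1567
G1 X162.5046 Y47.9725 F1567
G1 X72.1599 Y47.9725 F1567
G1 X72.1599 Y76.8917 F1567
M5
G00 X64.9694 Y137.8831
M4 S869
G1 X141.6430 Y137.8831 F930
G1 X141.6430 Y103.7382 F930
G1 X64.9694 Y103.7382 F930
G1 X64.9694 Y137.8831 F930
M5
G00 X0.0000 Y0.0000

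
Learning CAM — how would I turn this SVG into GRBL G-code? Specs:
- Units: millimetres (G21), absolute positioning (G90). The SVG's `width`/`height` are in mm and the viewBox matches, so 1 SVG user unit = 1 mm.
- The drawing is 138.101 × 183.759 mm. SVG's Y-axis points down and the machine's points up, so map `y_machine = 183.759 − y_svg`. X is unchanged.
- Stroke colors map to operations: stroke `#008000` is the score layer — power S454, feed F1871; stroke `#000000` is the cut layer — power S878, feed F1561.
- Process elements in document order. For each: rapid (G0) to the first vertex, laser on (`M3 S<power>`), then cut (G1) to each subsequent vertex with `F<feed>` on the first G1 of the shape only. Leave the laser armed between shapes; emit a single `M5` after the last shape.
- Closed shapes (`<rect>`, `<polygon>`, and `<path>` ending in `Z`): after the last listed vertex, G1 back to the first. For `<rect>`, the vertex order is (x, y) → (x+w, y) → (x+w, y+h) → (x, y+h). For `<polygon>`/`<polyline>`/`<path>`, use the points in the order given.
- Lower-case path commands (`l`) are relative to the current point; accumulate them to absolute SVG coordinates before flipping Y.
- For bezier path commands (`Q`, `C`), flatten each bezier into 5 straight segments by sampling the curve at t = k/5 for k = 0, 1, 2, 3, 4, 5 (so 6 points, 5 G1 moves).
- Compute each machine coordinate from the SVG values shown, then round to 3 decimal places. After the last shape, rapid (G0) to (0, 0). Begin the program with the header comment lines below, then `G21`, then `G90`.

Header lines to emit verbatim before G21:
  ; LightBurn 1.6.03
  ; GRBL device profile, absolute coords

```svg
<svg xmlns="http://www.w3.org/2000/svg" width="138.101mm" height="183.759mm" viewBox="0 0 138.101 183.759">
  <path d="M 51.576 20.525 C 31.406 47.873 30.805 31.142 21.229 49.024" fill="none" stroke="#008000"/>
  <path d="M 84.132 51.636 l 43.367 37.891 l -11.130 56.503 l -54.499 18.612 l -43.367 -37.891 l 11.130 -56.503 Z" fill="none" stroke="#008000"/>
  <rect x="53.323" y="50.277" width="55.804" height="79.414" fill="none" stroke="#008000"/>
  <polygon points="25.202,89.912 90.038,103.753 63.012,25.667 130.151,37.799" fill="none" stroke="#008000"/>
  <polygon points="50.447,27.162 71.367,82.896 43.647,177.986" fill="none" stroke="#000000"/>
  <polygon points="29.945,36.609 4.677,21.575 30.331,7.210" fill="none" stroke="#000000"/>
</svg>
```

; LightBurn 1.6.03
; GRBL device profile, absolute coords
G21
G90
G0 X51.576 Y163.234
M3 S454
G1 X41.594 Y151.485 F1871
G1 X34.938 Y146.538
G1 X30.239 Y144.615
G1 X26.126 Y141.940
G1 X21.229 Y134.735
G0 X84.132 Y132.123
M3 S454
G1 X127.499 Y94.232 F1871
G1 X116.369 Y37.729
G1 X61.870 Y19.117
G1 X18.503 Y57.008
G1 X29.633 Y113.511
G1 X84.132 Y132.123
G0 X53.323 Y133.482
M3 S454
G1 X109.127 Y133.482 F1871
G1 X109.127 Y54.068
G1 X53.323 Y54.068
G1 X53.323 Y133.482
G0 X25.202 Y93.847
M3 S454
G1 X90.038 Y80.006 F1871
G1 X63.012 Y158.092
G1 X130.151 Y145.960
G1 X25.202 Y93.847
G0 X50.447 Y156.597
M3 S878
G1 X71.367 Y100.863 F1561
G1 X43.647 Y5.773
G1 X50.447 Y156.597
G0 X29.945 Y147.150
M3 S878
G1 X4.677 Y162.184 F1561
G1 X30.331 Y176.549
G1 X29.945 Y147.150
M5
G0 X0.000 Y0.000

viewBox `0 0 138.101 183.759` with mm width/height → 1 unit = 1 mm. Flip: y_m = 183.759 − y_svg.

**Shape 1** — `<path>` cubic bezier, stroke `#008000` → score (S454, F1871). Control points (SVG): P0=(51.576,20.525), P1=(31.406,47.873), P2=(30.805,31.142), P3=(21.229,49.024); sampled at t=k/5. Machine vertices: (51.576,163.234) → (41.594,151.485) → (34.938,146.538) → (30.239,144.615) → (26.126,141.940) → (21.229,134.735). Open path.

**Shape 2** — `<path>` regular polygon, stroke `#008000` → score (S454, F1871). Machine vertices: (84.132,132.123) → (127.499,94.232) → (116.369,37.729) → (61.870,19.117) → (18.503,57.008) → (29.633,113.511) → (84.132,132.123). Closed: final G1 returns to the first vertex.

**Shape 3** — `<rect>` rectangle, stroke `#008000` → score (S454, F1871). Machine vertices: (53.323,133.482) → (109.127,133.482) → (109.127,54.068) → (53.323,54.068) → (53.323,133.482). Closed: final G1 returns to the first vertex.

**Shape 4** — `<polygon>` closed polygon, stroke `#008000` → score (S454, F1871). Machine vertices: (25.202,93.847) → (90.038,80.006) → (63.012,158.092) → (130.151,145.960) → (25.202,93.847). Closed: final G1 returns to the first vertex.

**Shape 5** — `<polygon>` closed polygon, stroke `#000000` → cut (S878, F1561). Machine vertices: (50.447,156.597) → (71.367,100.863) → (43.647,5.773) → (50.447,156.597). Closed: final G1 returns to the first vertex.

**Shape 6** — `<polygon>` regular polygon, stroke `#000000` → cut (S878, F1561). Machine vertices: (29.945,147.150) → (4.677,162.184) → (30.331,176.549) → (29.945,147.150). Closed: final G1 returns to the first vertex.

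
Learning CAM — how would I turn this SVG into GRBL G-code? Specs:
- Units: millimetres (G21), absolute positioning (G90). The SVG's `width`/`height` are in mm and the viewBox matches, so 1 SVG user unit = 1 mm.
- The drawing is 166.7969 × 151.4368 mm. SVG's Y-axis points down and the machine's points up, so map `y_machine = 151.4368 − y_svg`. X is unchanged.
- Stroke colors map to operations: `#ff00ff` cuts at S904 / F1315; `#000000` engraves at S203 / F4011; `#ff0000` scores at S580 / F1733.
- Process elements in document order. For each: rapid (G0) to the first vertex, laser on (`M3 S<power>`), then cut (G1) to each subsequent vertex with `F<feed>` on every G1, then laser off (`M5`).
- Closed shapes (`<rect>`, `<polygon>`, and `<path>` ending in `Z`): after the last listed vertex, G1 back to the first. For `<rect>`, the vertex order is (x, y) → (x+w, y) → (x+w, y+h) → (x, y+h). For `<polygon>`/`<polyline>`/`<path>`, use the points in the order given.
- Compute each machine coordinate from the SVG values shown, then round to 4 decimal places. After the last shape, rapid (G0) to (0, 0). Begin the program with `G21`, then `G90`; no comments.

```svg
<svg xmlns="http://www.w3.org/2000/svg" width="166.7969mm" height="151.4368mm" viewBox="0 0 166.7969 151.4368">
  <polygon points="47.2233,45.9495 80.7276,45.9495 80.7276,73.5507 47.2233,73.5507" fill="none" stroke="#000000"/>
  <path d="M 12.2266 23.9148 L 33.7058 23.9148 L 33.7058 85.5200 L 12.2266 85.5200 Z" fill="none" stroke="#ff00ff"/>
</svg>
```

G21
G90
G0 X47.2233 Y105.4873
M3 S203
G1 X80.7276 Y105.4873 F4011
G1 X80.7276 Y77.8861 F4011
G1 X47.2233 Y77.8861 F4011
G1 X47.2233 Y105.4873 F4011
M5
G0 X12.2266 Y127.5220
M3 S904
G1 X33.7058 Y127.5220 F1315
G1 X33.7058 Y65.9168 F1315
G1 X12.2266 Y65.9168 F1315
G1 X12.2266 Y127.5220 F1315
M5
G0 X0.0000 Y0.0000

1 u = 1 mm; y_m = 151.4368 − y.

[1] `<polygon>` rectangle, #000000→engrave S203 F4011: (47.2233,105.4873) → (80.7276,105.4873) → (80.7276,77.8861) → (47.2233,77.8861) → (47.2233,105.4873) (closed)

[2] `<path>` rectangle, #ff00ff→cut S904 F1315: (12.2266,127.5220) → (33.7058,127.5220) → (33.7058,65.9168) → (12.2266,65.9168) → (12.2266,127.5220) (closed)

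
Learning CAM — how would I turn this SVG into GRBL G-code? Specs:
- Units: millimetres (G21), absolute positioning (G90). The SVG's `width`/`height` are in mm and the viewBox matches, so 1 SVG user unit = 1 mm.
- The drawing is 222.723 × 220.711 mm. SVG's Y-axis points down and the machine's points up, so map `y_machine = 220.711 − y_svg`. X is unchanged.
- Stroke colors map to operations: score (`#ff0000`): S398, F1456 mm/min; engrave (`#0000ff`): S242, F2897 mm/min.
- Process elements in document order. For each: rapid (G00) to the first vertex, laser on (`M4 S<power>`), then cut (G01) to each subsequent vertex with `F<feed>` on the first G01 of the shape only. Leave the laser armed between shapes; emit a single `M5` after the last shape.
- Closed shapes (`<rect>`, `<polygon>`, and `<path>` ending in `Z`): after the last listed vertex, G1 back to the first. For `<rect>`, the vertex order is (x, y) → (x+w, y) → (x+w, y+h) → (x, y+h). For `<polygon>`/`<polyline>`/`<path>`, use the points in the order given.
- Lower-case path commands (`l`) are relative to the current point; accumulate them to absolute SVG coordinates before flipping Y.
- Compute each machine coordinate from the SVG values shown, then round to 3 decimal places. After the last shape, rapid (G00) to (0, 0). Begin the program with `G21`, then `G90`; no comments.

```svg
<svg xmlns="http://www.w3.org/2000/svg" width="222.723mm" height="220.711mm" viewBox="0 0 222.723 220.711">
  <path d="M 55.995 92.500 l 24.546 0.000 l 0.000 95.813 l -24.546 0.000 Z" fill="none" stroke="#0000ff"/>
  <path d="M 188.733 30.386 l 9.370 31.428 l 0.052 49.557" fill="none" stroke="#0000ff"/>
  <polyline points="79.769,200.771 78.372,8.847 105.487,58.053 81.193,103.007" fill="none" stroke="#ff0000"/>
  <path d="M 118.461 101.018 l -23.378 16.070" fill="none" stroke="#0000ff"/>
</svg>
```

Since the viewBox matches the mm dimensions, user units are millimetres directly. The only transform is the Y-flip y_m = 220.711 − y_svg.

Shape 1 is a rectangle drawn with `<path>`. Its stroke #0000ff means engrave at S242, F2897. After flipping Y the toolpath is (55.995,128.211) → (80.541,128.211) → (80.541,32.398) → (55.995,32.398) → (55.995,128.211), returning to the start.

Shape 2 is a open polyline drawn with `<path>`. Its stroke #0000ff means engrave at S242, F2897. After flipping Y the toolpath is (188.733,190.325) → (198.103,158.897) → (198.155,109.340).

Shape 3 is a open polyline drawn with `<polyline>`. Its stroke #ff0000 means score at S398, F1456. After flipping Y the toolpath is (79.769,19.940) → (78.372,211.864) → (105.487,162.658) → (81.193,117.704).

Shape 4 is a line segment drawn with `<path>`. Its stroke #0000ff means engrave at S242, F2897. After flipping Y the toolpath is (118.461,119.693) → (95.083,103.623).

G21
G90
G00 X55.995 Y128.211
M4 S242
G01 X80.541 Y128.211 F2897
G01 X80.541 Y32.398
G01 X55.995 Y32.398
G01 X55.995 Y128.211
G00 X188.733 Y190.325
M4 S242
G01 X198.103 Y158.897 F2897
G01 X198.155 Y109.340
G00 X79.769 Y19.940
M4 S398
G01 X78.372 Y211.864 F1456
G01 X105.487 Y162.658
G01 X81.193 Y117.704
G00 X118.461 Y119.693
M4 S242
G01 X95.083 Y103.623 F2897
M5
G00 X0.000 Y0.000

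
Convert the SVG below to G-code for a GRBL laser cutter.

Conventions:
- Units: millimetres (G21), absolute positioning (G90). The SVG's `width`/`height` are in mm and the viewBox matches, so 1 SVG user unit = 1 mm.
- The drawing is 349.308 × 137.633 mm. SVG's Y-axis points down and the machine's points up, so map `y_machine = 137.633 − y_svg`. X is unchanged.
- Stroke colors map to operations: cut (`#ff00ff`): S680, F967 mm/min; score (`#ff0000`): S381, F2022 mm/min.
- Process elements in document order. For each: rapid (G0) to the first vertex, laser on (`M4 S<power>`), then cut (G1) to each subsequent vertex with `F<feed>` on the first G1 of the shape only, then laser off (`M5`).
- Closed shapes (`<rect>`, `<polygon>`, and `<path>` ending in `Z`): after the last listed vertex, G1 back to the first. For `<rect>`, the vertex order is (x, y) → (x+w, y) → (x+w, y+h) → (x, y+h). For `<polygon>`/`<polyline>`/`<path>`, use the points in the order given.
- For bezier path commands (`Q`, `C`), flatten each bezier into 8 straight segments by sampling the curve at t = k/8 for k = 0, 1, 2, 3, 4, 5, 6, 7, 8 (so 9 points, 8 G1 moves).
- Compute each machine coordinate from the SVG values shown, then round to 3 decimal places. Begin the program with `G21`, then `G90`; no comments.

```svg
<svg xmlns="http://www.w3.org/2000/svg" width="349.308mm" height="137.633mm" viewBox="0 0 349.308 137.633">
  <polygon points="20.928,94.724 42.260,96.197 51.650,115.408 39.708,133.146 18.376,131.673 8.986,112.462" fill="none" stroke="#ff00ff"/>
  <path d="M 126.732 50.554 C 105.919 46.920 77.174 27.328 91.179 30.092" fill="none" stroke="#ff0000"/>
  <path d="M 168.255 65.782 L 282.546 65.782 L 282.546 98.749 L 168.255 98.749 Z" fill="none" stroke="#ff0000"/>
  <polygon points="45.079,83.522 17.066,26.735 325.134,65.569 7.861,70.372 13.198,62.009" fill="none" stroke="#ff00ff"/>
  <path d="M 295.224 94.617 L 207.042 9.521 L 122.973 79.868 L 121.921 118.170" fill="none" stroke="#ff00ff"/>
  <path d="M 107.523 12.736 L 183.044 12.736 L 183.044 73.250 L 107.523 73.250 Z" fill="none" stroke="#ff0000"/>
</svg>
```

G21
G90
G0 X20.928 Y42.909
M4 S680
G1 X42.260 Y41.436 F967
G1 X51.650 Y22.225
G1 X39.708 Y4.487
G1 X18.376 Y5.960
G1 X8.986 Y25.171
G1 X20.928 Y42.909
M5
G0 X126.732 Y87.079
M4 S381
G1 X118.654 Y89.115 F2022
G1 X110.427 Y92.198
G1 X102.644 Y95.879
G1 X95.899 Y99.709
G1 X90.786 Y103.240
G1 X87.899 Y106.021
G1 X87.832 Y107.604
G1 X91.179 Y107.541
M5
G0 X168.255 Y71.851
M4 S381
G1 X282.546 Y71.851 F2022
G1 X282.546 Y38.884
G1 X168.255 Y38.884
G1 X168.255 Y71.851
M5
G0 X45.079 Y54.111
M4 S680
G1 X17.066 Y110.898 F967
G1 X325.134 Y72.064
G1 X7.861 Y67.261
G1 X13.198 Y75.624
G1 X45.079 Y54.111
M5
G0 X295.224 Y43.016
M4 S680
G1 X207.042 Y128.112 F967
G1 X122.973 Y57.765
G1 X121.921 Y19.463
M5
G0 X107.523 Y124.897
M4 S381
G1 X183.044 Y124.897 F2022
G1 X183.044 Y64.383
G1 X107.523 Y64.383
G1 X107.523 Y124.897
M5

viewBox `0 0 349.308 137.633` with mm width/height → 1 unit = 1 mm. Flip: y_m = 137.633 − y_svg.

**Shape 1** — `<polygon>` regular polygon, stroke `#ff00ff` → cut (S680, F967). Machine vertices: (20.928,42.909) → (42.260,41.436) → (51.650,22.225) → (39.708,4.487) → (18.376,5.960) → (8.986,25.171) → (20.928,42.909). Closed: final G1 returns to the first vertex.

**Shape 2** — `<path>` cubic bezier, stroke `#ff0000` → score (S381, F2022). Control points (SVG): P0=(126.732,50.554), P1=(105.919,46.920), P2=(77.174,27.328), P3=(91.179,30.092); sampled at t=k/8. Machine vertices: (126.732,87.079) → (118.654,89.115) → (110.427,92.198) → (102.644,95.879) → (95.899,99.709) → (90.786,103.240) → (87.899,106.021) → (87.832,107.604) → (91.179,107.541). Open path.

**Shape 3** — `<path>` rectangle, stroke `#ff0000` → score (S381, F2022). Machine vertices: (168.255,71.851) → (282.546,71.851) → (282.546,38.884) → (168.255,38.884) → (168.255,71.851). Closed: final G1 returns to the first vertex.

**Shape 4** — `<polygon>` closed polygon, stroke `#ff00ff` → cut (S680, F967). Machine vertices: (45.079,54.111) → (17.066,110.898) → (325.134,72.064) → (7.861,67.261) → (13.198,75.624) → (45.079,54.111). Closed: final G1 returns to the first vertex.

**Shape 5** — `<path>` open polyline, stroke `#ff00ff` → cut (S680, F967). Machine vertices: (295.224,43.016) → (207.042,128.112) → (122.973,57.765) → (121.921,19.463). Open path.

**Shape 6** — `<path>` rectangle, stroke `#ff0000` → score (S381, F2022). Machine vertices: (107.523,124.897) → (183.044,124.897) → (183.044,64.383) → (107.523,64.383) → (107.523,124.897). Closed: final G1 returns to the first vertex.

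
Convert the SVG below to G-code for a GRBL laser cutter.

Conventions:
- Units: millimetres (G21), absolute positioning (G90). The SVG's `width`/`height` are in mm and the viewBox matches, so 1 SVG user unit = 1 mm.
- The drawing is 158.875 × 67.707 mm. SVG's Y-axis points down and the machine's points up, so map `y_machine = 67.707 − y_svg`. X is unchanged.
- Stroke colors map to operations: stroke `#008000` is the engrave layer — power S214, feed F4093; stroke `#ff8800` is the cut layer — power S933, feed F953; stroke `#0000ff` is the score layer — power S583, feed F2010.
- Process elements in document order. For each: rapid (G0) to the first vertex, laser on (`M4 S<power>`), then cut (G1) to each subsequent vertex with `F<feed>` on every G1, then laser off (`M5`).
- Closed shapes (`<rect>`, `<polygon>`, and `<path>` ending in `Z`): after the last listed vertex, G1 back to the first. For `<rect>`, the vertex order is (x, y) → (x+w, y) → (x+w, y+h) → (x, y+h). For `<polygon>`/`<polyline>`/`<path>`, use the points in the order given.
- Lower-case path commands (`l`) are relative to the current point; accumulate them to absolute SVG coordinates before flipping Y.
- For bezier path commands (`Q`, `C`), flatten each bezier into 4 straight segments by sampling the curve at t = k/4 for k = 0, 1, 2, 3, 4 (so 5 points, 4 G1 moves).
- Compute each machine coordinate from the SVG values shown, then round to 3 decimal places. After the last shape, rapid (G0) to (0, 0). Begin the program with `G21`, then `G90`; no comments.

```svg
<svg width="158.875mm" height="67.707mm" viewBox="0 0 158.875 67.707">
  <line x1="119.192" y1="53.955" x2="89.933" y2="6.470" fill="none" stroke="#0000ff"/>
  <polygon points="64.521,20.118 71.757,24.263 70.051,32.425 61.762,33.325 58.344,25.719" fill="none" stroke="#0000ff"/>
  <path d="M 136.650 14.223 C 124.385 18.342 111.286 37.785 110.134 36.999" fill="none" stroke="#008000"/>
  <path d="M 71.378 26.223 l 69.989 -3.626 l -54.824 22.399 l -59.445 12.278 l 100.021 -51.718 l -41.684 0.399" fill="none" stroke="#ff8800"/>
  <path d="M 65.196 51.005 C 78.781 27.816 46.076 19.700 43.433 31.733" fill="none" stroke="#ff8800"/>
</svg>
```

viewBox `0 0 158.875 67.707` with mm width/height → 1 unit = 1 mm. Flip: y_m = 67.707 − y_svg.

**Shape 1** — `<line>` line segment, stroke `#0000ff` → score (S583, F2010). Machine vertices: (119.192,13.752) → (89.933,61.237). Open path.

**Shape 2** — `<polygon>` regular polygon, stroke `#0000ff` → score (S583, F2010). Machine vertices: (64.521,47.589) → (71.757,43.444) → (70.051,35.282) → (61.762,34.382) → (58.344,41.988) → (64.521,47.589). Closed: final G1 returns to the first vertex.

**Shape 3** — `<path>` cubic bezier, stroke `#008000` → engrave (S214, F4093). Control points (SVG): P0=(136.650,14.223), P1=(124.385,18.342), P2=(111.286,37.785), P3=(110.134,36.999); sampled at t=k/4. Machine vertices: (136.650,53.484) → (127.495,48.077) → (119.225,40.257) → (113.038,33.356) → (110.134,30.708). Open path.

**Shape 4** — `<path>` open polyline, stroke `#ff8800` → cut (S933, F953). Machine vertices: (71.378,41.484) → (141.367,45.110) → (86.543,22.711) → (27.098,10.433) → (127.119,62.151) → (85.435,61.752). Open path.

**Shape 5** — `<path>` cubic bezier, stroke `#ff8800` → cut (S933, F953). Control points (SVG): P0=(65.196,51.005), P1=(78.781,27.816), P2=(46.076,19.700), P3=(43.433,31.733); sampled at t=k/4. Machine vertices: (65.196,16.702) → (67.898,31.188) → (60.400,39.546) → (49.859,41.300) → (43.433,35.974). Open path.

G21
G90
G0 X119.192 Y13.752
M4 S583
G1 X89.933 Y61.237 F2010
M5
G0 X64.521 Y47.589
M4 S583
G1 X71.757 Y43.444 F2010
G1 X70.051 Y35.282 F2010
G1 X61.762 Y34.382 F2010
G1 X58.344 Y41.988 F2010
G1 X64.521 Y47.589 F2010
M5
G0 X136.650 Y53.484
M4 S214
G1 X127.495 Y48.077 F4093
G1 X119.225 Y40.257 F4093
G1 X113.038 Y33.356 F4093
G1 X110.134 Y30.708 F4093
M5
G0 X71.378 Y41.484
M4 S933
G1 X141.367 Y45.110 F953
G1 X86.543 Y22.711 F953
G1 X27.098 Y10.433 F953
G1 X127.119 Y62.151 F953
G1 X85.435 Y61.752 F953
M5
G0 X65.196 Y16.702
M4 S933
G1 X67.898 Y31.188 F953
G1 X60.400 Y39.546 F953
G1 X49.859 Y41.300 F953
G1 X43.433 Y35.974 F953
M5
G0 X0.000 Y0.000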